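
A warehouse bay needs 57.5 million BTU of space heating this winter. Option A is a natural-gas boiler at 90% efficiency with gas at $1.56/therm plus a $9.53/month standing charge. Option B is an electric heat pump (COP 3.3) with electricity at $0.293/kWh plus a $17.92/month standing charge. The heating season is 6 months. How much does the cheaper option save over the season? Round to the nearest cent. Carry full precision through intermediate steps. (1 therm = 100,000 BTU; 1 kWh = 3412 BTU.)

Heat load = 57.5 × 10⁶ BTU = 57,500,000 BTU
Gas: input = 57,500,000 / 0.90 = 63,888,889 BTU = 638.9 therm → 638.9 × $1.56 = $996.67; + 6 × $9.53 standing = $1,053.85
Heat pump: 57,500,000 BTU / 3412 = 16,850 kWh heat; / 3.3 = 5,107 kWh in → × $0.293 = $1,496.28; + 6 × $17.92 standing = $1,603.80
Difference = |$1,053.85 − $1,603.80| = $549.95

$549.95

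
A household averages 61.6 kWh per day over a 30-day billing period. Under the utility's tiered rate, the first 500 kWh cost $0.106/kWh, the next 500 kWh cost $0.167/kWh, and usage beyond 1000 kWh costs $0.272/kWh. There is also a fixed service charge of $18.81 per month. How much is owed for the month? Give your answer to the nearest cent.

Usage = 61.6 kWh/day × 30 days = 1848 kWh
First 500 kWh × $0.106 = $53.00
Next 500 kWh × $0.167 = $83.50
Remaining 848 kWh × $0.272 = $230.66
Energy charge = $367.16; + service $18.81 = $385.97

$385.97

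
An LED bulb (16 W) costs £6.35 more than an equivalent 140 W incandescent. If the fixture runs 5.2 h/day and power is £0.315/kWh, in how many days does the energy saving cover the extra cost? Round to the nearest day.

31 days

Power saved = 140 − 16 = 124 W
Daily energy saved = 124 W × 5.2 h = 644.8 Wh = 0.6448 kWh
Daily savings = 0.6448 × £0.315 = £0.2031
Payback = £6.35 / £0.2031 per day = 31.26 days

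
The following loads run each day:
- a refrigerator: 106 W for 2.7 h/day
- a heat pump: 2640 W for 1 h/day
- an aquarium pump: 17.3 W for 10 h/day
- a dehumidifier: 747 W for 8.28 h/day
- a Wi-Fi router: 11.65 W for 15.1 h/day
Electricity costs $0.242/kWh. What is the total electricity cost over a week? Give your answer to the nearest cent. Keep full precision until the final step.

$16.03

refrigerator: 106 W × 2.7 h × 7 d = 2,003 Wh = 2.003 kWh
heat pump: 2640 W × 1 h × 7 d = 18,480 Wh = 18.48 kWh
aquarium pump: 17.3 W × 10 h × 7 d = 1,211 Wh = 1.211 kWh
dehumidifier: 747 W × 8.28 h × 7 d = 43,296 Wh = 43.3 kWh
Wi-Fi router: 11.65 W × 15.1 h × 7 d = 1,231 Wh = 1.231 kWh
Total energy = 2.003 + 18.48 + 1.211 + 43.3 + 1.231 = 66.22 kWh
Cost = 66.22 kWh × $0.242 = $16.03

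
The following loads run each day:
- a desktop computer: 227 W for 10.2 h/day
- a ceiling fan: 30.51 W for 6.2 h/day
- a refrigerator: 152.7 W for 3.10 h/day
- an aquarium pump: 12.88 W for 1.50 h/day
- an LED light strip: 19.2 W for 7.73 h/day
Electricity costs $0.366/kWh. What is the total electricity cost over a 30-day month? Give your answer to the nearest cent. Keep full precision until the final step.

desktop computer: 227 W × 10.2 h × 30 d = 69,462 Wh = 69.46 kWh
ceiling fan: 30.51 W × 6.2 h × 30 d = 5,675 Wh = 5.675 kWh
refrigerator: 152.7 W × 3.10 h × 30 d = 14,201 Wh = 14.2 kWh
aquarium pump: 12.88 W × 1.50 h × 30 d = 580 Wh = 0.5796 kWh
LED light strip: 19.2 W × 7.73 h × 30 d = 4,452 Wh = 4.452 kWh
Total energy = 69.46 + 5.675 + 14.2 + 0.5796 + 4.452 = 94.37 kWh
Cost = 94.37 kWh × $0.366 = $34.54

$34.54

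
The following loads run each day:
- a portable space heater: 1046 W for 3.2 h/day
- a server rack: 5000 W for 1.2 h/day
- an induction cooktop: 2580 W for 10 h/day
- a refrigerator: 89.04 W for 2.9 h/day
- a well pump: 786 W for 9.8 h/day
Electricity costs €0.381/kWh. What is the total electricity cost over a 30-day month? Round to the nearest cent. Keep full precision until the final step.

portable space heater: 1046 W × 3.2 h × 30 d = 100,416 Wh = 100.4 kWh
server rack: 5000 W × 1.2 h × 30 d = 180,000 Wh = 180 kWh
induction cooktop: 2580 W × 10 h × 30 d = 774,000 Wh = 774 kWh
refrigerator: 89.04 W × 2.9 h × 30 d = 7,746 Wh = 7.746 kWh
well pump: 786 W × 9.8 h × 30 d = 231,084 Wh = 231.1 kWh
Total energy = 100.4 + 180 + 774 + 7.746 + 231.1 = 1,293 kWh
Cost = 1,293 kWh × €0.381 = €492.73

€492.73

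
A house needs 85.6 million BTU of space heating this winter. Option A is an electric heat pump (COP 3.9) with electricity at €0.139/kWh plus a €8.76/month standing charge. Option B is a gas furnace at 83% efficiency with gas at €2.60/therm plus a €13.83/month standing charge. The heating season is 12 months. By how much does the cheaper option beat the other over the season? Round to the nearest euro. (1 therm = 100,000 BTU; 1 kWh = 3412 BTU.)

€1848

Heat load = 85.6 × 10⁶ BTU = 85,600,000 BTU
Gas: input = 85,600,000 / 0.83 = 103,132,530 BTU = 1,031 therm → 1,031 × €2.60 = €2,681.45; + 12 × €13.83 standing = €2,847.41
Heat pump: 85,600,000 BTU / 3412 = 25,090 kWh heat; / 3.9 = 6,433 kWh in → × €0.139 = €894.16; + 12 × €8.76 standing = €999.28
Difference = |€2,847.41 − €999.28| = €1,848.13 ≈ €1848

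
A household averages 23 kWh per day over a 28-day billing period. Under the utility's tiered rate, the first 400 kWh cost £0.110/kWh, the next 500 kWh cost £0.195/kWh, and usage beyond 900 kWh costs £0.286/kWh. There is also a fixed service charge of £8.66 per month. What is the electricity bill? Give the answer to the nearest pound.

£100

Usage = 23 kWh/day × 28 days = 644 kWh
First 400 kWh × £0.110 = £44.00
Next 244 kWh × £0.195 = £47.58
Remaining tier: 0 kWh (not reached)
Energy charge = £91.58; + service £8.66 = £100.24 ≈ £100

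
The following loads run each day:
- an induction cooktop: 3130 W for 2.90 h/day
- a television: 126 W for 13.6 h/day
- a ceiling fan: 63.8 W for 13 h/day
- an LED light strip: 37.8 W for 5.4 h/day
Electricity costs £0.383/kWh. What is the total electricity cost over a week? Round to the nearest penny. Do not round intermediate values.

£31.70

induction cooktop: 3130 W × 2.90 h × 7 d = 63,539 Wh = 63.54 kWh
television: 126 W × 13.6 h × 7 d = 11,995 Wh = 12 kWh
ceiling fan: 63.8 W × 13 h × 7 d = 5,806 Wh = 5.806 kWh
LED light strip: 37.8 W × 5.4 h × 7 d = 1,429 Wh = 1.429 kWh
Total energy = 63.54 + 12 + 5.806 + 1.429 = 82.77 kWh
Cost = 82.77 kWh × £0.383 = £31.70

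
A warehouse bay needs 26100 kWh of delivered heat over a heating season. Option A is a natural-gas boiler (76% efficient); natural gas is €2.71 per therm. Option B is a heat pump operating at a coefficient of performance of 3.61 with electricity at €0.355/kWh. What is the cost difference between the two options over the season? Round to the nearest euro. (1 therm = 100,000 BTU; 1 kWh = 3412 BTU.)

Heat load = 26100 kWh × 3412 = 89,053,200 BTU
Gas: input = 89,053,200 / 0.76 = 117,175,263 BTU = 1,172 therm → 1,172 × €2.71 = €3,175.45
Heat pump: 89,053,200 BTU / 3412 = 26,100 kWh heat; / 3.61 = 7,230 kWh in → × €0.355 = €2,566.62
Difference = |€3,175.45 − €2,566.62| = €608.83 ≈ €609

€609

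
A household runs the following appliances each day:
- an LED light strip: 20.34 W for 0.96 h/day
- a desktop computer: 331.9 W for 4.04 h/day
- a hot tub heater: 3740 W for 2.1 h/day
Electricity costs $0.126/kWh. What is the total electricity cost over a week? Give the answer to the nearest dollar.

$8

LED light strip: 20.34 W × 0.96 h × 7 d = 137 Wh = 0.1367 kWh
desktop computer: 331.9 W × 4.04 h × 7 d = 9,386 Wh = 9.386 kWh
hot tub heater: 3740 W × 2.1 h × 7 d = 54,978 Wh = 54.98 kWh
Total energy = 0.1367 + 9.386 + 54.98 = 64.5 kWh
Cost = 64.5 kWh × $0.126 = $8.13 ≈ $8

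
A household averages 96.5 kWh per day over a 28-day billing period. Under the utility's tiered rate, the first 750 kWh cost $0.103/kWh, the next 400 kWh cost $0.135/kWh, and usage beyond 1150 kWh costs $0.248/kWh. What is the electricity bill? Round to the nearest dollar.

$516

Usage = 96.5 kWh/day × 28 days = 2702 kWh
First 750 kWh × $0.103 = $77.25
Next 400 kWh × $0.135 = $54.00
Remaining 1552 kWh × $0.248 = $384.90
Total = $516.15 ≈ $516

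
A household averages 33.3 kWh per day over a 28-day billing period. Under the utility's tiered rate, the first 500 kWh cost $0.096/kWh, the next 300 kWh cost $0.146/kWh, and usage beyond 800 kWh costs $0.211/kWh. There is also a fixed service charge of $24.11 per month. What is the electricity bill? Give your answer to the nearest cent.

$143.85

Usage = 33.3 kWh/day × 28 days = 932.4 kWh
First 500 kWh × $0.096 = $48.00
Next 300 kWh × $0.146 = $43.80
Remaining 132.4 kWh × $0.211 = $27.94
Energy charge = $119.74; + service $24.11 = $143.85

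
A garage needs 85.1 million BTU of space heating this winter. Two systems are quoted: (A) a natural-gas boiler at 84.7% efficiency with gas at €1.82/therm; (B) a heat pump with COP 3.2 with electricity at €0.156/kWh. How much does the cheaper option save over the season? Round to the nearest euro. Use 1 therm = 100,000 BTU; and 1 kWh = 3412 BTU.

Heat load = 85.1 × 10⁶ BTU = 85,100,000 BTU
Gas: input = 85,100,000 / 0.847 = 100,472,255 BTU = 1,005 therm → 1,005 × €1.82 = €1,828.60
Heat pump: 85,100,000 BTU / 3412 = 24,940 kWh heat; / 3.2 = 7,794 kWh in → × €0.156 = €1,215.89
Difference = |€1,828.60 − €1,215.89| = €612.70 ≈ €613

€613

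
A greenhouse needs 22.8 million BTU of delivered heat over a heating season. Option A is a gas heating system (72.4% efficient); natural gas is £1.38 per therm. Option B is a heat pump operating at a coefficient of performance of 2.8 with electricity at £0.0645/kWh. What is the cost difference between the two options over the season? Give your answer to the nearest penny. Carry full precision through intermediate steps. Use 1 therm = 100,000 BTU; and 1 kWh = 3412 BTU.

Heat load = 22.8 × 10⁶ BTU = 22,800,000 BTU
Gas: input = 22,800,000 / 0.724 = 31,491,713 BTU = 314.9 therm → 314.9 × £1.38 = £434.59
Heat pump: 22,800,000 BTU / 3412 = 6,682 kWh heat; / 2.8 = 2,387 kWh in → × £0.0645 = £153.93
Difference = |£434.59 − £153.93| = £280.65

£280.65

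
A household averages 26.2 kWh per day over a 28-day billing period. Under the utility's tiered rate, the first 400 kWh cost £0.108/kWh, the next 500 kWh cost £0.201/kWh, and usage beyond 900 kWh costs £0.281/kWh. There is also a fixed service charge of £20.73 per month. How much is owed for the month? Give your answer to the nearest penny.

£130.98

Usage = 26.2 kWh/day × 28 days = 733.6 kWh
First 400 kWh × £0.108 = £43.20
Next 333.6 kWh × £0.201 = £67.05
Remaining tier: 0 kWh (not reached)
Energy charge = £110.25; + service £20.73 = £130.98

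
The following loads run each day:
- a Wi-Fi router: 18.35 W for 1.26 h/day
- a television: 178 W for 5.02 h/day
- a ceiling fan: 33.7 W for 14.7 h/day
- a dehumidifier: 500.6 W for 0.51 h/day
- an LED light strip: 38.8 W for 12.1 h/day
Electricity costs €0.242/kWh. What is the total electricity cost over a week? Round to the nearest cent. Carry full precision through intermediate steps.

Wi-Fi router: 18.35 W × 1.26 h × 7 d = 162 Wh = 0.1618 kWh
television: 178 W × 5.02 h × 7 d = 6,255 Wh = 6.255 kWh
ceiling fan: 33.7 W × 14.7 h × 7 d = 3,468 Wh = 3.468 kWh
dehumidifier: 500.6 W × 0.51 h × 7 d = 1,787 Wh = 1.787 kWh
LED light strip: 38.8 W × 12.1 h × 7 d = 3,286 Wh = 3.286 kWh
Total energy = 0.1618 + 6.255 + 3.468 + 1.787 + 3.286 = 14.96 kWh
Cost = 14.96 kWh × €0.242 = €3.62

€3.62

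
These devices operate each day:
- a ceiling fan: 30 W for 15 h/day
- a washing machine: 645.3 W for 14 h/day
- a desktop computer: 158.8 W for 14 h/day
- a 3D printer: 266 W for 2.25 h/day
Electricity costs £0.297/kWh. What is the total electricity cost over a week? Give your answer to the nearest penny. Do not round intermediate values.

ceiling fan: 30 W × 15 h × 7 d = 3,150 Wh = 3.15 kWh
washing machine: 645.3 W × 14 h × 7 d = 63,239 Wh = 63.24 kWh
desktop computer: 158.8 W × 14 h × 7 d = 15,562 Wh = 15.56 kWh
3D printer: 266 W × 2.25 h × 7 d = 4,190 Wh = 4.189 kWh
Total energy = 3.15 + 63.24 + 15.56 + 4.189 = 86.14 kWh
Cost = 86.14 kWh × £0.297 = £25.58

£25.58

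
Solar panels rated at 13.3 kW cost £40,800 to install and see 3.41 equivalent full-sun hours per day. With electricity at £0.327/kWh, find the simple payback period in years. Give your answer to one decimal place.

Daily generation = 13.3 kW × 3.41 h = 45.35 kWh
Annual generation = 45.35 × 365 = 16554 kWh
Annual savings = 16554 × £0.327 = £5,413.11
Payback = £40,800 / £5,413.11 = 7.54 years

7.5 years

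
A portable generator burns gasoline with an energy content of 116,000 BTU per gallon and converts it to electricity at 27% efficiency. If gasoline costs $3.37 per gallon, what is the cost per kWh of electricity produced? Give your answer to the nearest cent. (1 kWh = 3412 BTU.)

$0.37

Electrical output per gallon = 116,000 BTU × 0.27 / 3412 BTU/kWh = 9.179 kWh
Cost per kWh = $3.37 / 9.179 kWh = $0.367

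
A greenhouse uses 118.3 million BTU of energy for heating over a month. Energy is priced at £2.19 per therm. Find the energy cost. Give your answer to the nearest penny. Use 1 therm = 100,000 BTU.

£2590.77

118.3 million BTU × (10 therm/million BTU) = 1,183 therm
Cost = 1,183 therm × £2.19/therm = £2,590.77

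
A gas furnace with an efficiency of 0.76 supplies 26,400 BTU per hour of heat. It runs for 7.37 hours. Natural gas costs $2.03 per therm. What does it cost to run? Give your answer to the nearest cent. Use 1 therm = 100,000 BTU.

Heat delivered = 26,400 BTU/h × 7.37 h = 194,568 BTU
Gas input = 194,568 / 0.76 = 256,011 BTU
= 256,011 / 100,000 = 2.56 therm
Cost = 2.56 × $2.03/therm = $5.20

$5.20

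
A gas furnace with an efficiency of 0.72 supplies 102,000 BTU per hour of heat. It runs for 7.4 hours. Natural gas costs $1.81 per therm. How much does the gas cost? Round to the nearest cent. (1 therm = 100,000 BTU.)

Heat delivered = 102,000 BTU/h × 7.4 h = 754,800 BTU
Gas input = 754,800 / 0.72 = 1,048,333 BTU
= 1,048,333 / 100,000 = 10.48 therm
Cost = 10.48 × $1.81/therm = $18.97

$18.97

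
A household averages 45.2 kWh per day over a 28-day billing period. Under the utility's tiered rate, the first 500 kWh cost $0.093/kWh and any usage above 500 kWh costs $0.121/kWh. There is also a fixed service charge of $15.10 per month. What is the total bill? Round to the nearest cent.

Usage = 45.2 kWh/day × 28 days = 1265.6 kWh
First 500 kWh × $0.093 = $46.50
Remaining 765.6 kWh × $0.121 = $92.64
Energy charge = $139.14; + service $15.10 = $154.24

$154.24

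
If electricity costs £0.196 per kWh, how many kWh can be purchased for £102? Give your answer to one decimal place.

£102 / £0.196 per kWh = 520.4 kWh

520.4 kWh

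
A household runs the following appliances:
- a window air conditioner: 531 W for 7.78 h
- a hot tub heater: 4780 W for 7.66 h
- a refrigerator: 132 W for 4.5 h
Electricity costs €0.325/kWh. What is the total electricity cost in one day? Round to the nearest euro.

€13

window air conditioner: 531 W × 7.78 h = 4,131 Wh = 4.131 kWh
hot tub heater: 4780 W × 7.66 h = 36,615 Wh = 36.61 kWh
refrigerator: 132 W × 4.5 h = 594 Wh = 0.594 kWh
Total energy = 4.131 + 36.61 + 0.594 = 41.34 kWh
Cost = 41.34 kWh × €0.325 = €13.44 ≈ €13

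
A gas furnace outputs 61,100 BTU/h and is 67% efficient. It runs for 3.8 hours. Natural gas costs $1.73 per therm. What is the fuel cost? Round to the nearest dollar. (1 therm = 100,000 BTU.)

Heat delivered = 61,100 BTU/h × 3.8 h = 232,180 BTU
Gas input = 232,180 / 0.67 = 346,537 BTU
= 346,537 / 100,000 = 3.465 therm
Cost = 3.465 × $1.73/therm = $6.00

$6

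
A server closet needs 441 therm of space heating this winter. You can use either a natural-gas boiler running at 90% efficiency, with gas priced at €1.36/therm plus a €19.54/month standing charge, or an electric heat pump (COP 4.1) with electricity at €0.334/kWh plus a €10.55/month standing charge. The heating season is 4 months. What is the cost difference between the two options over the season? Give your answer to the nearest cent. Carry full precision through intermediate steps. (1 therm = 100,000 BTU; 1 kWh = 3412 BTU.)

€350.55

Heat load = 441 therm × 100,000 = 44,100,000 BTU
Gas: input = 44,100,000 / 0.90 = 49,000,000 BTU = 490 therm → 490 × €1.36 = €666.40; + 4 × €19.54 standing = €744.56
Heat pump: 44,100,000 BTU / 3412 = 12,920 kWh heat; / 4.1 = 3,152 kWh in → × €0.334 = €1,052.91; + 4 × €10.55 standing = €1,095.11
Difference = |€744.56 − €1,095.11| = €350.55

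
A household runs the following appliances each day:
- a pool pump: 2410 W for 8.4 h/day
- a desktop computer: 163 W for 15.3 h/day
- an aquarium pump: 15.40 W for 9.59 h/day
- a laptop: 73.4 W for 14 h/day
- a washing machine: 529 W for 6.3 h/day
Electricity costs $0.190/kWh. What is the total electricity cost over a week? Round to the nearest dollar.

pool pump: 2410 W × 8.4 h × 7 d = 141,708 Wh = 141.7 kWh
desktop computer: 163 W × 15.3 h × 7 d = 17,457 Wh = 17.46 kWh
aquarium pump: 15.40 W × 9.59 h × 7 d = 1,034 Wh = 1.034 kWh
laptop: 73.4 W × 14 h × 7 d = 7,193 Wh = 7.193 kWh
washing machine: 529 W × 6.3 h × 7 d = 23,329 Wh = 23.33 kWh
Total energy = 141.7 + 17.46 + 1.034 + 7.193 + 23.33 = 190.7 kWh
Cost = 190.7 kWh × $0.190 = $36.24 ≈ $36

$36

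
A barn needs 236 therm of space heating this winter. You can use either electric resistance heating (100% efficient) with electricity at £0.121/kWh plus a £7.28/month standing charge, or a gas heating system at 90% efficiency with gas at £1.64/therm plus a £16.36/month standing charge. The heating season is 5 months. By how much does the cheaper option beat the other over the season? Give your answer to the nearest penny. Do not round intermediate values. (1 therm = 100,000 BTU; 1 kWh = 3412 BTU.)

£361.48

Heat load = 236 therm × 100,000 = 23,600,000 BTU
Gas: input = 23,600,000 / 0.90 = 26,222,222 BTU = 262.2 therm → 262.2 × £1.64 = £430.04; + 5 × £16.36 standing = £511.84
Electric: 23,600,000 BTU / 3412 = 6,917 kWh → × £0.121 = £836.93; + 5 × £7.28 standing = £873.33
Difference = |£511.84 − £873.33| = £361.48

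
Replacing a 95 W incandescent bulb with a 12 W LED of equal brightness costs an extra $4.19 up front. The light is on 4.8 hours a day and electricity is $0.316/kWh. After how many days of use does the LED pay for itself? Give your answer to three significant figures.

33.3 days

Power saved = 95 − 12 = 83 W
Daily energy saved = 83 W × 4.8 h = 398.4 Wh = 0.3984 kWh
Daily savings = 0.3984 × $0.316 = $0.1259
Payback = $4.19 / $0.1259 per day = 33.28 days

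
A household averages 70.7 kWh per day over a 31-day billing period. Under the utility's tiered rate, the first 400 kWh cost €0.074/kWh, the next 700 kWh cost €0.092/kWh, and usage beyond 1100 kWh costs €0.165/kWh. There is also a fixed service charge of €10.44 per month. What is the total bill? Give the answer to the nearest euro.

€285

Usage = 70.7 kWh/day × 31 days = 2191.7 kWh
First 400 kWh × €0.074 = €29.60
Next 700 kWh × €0.092 = €64.40
Remaining 1091.7 kWh × €0.165 = €180.13
Energy charge = €274.13; + service €10.44 = €284.57 ≈ €285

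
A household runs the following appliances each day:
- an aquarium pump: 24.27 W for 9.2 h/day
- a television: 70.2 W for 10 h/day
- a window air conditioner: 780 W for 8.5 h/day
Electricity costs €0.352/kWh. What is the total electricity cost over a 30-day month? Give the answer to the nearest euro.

aquarium pump: 24.27 W × 9.2 h × 30 d = 6,699 Wh = 6.699 kWh
television: 70.2 W × 10 h × 30 d = 21,060 Wh = 21.06 kWh
window air conditioner: 780 W × 8.5 h × 30 d = 198,900 Wh = 198.9 kWh
Total energy = 6.699 + 21.06 + 198.9 = 226.7 kWh
Cost = 226.7 kWh × €0.352 = €79.78 ≈ €80

€80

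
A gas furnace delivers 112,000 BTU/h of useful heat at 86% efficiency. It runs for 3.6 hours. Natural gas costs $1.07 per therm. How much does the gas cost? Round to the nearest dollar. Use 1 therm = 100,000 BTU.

Heat delivered = 112,000 BTU/h × 3.6 h = 403,200 BTU
Gas input = 403,200 / 0.86 = 468,837 BTU
= 468,837 / 100,000 = 4.688 therm
Cost = 4.688 × $1.07/therm = $5.02 ≈ $5

$5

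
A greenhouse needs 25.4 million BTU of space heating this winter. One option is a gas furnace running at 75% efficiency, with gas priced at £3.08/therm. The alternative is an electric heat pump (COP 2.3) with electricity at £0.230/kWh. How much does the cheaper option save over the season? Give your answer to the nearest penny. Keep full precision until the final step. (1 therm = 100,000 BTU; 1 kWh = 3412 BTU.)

£298.66

Heat load = 25.4 × 10⁶ BTU = 25,400,000 BTU
Gas: input = 25,400,000 / 0.75 = 33,866,667 BTU = 338.7 therm → 338.7 × £3.08 = £1,043.09
Heat pump: 25,400,000 BTU / 3412 = 7,444 kWh heat; / 2.3 = 3,237 kWh in → × £0.230 = £744.43
Difference = |£1,043.09 − £744.43| = £298.66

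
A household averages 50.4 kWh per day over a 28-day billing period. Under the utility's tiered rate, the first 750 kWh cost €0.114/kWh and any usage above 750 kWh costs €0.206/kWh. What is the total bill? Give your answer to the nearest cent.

Usage = 50.4 kWh/day × 28 days = 1411.2 kWh
First 750 kWh × €0.114 = €85.50
Remaining 661.2 kWh × €0.206 = €136.21
Total = €221.71

€221.71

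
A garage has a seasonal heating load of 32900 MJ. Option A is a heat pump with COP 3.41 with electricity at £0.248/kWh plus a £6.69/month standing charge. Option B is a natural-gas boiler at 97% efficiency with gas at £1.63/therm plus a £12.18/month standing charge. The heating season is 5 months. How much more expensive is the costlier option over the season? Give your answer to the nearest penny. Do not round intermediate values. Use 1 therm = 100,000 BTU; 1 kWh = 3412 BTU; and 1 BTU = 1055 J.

£113.23

Heat load = 32900 MJ = 32,900,000,000 J / 1055 = 31,184,834 BTU
Gas: input = 31,184,834 / 0.970 = 32,149,314 BTU = 321.5 therm → 321.5 × £1.63 = £524.03; + 5 × £12.18 standing = £584.93
Heat pump: 31,184,834 BTU / 3412 = 9,140 kWh heat; / 3.41 = 2,680 kWh in → × £0.248 = £664.71; + 5 × £6.69 standing = £698.16
Difference = |£584.93 − £698.16| = £113.23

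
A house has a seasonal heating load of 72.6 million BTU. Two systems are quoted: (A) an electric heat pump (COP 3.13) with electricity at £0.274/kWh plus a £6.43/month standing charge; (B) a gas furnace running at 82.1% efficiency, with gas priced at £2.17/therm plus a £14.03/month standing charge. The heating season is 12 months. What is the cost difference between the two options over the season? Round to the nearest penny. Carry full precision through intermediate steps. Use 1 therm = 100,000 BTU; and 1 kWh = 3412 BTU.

Heat load = 72.6 × 10⁶ BTU = 72,600,000 BTU
Gas: input = 72,600,000 / 0.821 = 88,428,745 BTU = 884.3 therm → 884.3 × £2.17 = £1,918.90; + 12 × £14.03 standing = £2,087.26
Heat pump: 72,600,000 BTU / 3412 = 21,280 kWh heat; / 3.13 = 6,798 kWh in → × £0.274 = £1,862.66; + 12 × £6.43 standing = £1,939.82
Difference = |£2,087.26 − £1,939.82| = £147.44

£147.44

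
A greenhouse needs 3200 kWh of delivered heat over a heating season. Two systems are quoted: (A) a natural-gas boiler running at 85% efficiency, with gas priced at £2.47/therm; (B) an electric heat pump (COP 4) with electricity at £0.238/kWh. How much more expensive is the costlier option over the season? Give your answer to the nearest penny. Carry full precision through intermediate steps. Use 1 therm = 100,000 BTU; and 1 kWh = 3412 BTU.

£126.88

Heat load = 3200 kWh × 3412 = 10,918,400 BTU
Gas: input = 10,918,400 / 0.85 = 12,845,176 BTU = 128.5 therm → 128.5 × £2.47 = £317.28
Heat pump: 10,918,400 BTU / 3412 = 3,200 kWh heat; / 4 = 800 kWh in → × £0.238 = £190.40
Difference = |£317.28 − £190.40| = £126.88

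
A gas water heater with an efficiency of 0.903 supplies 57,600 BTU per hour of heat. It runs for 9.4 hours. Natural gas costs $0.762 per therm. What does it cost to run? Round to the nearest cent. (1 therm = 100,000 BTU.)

$4.57

Heat delivered = 57,600 BTU/h × 9.4 h = 541,440 BTU
Gas input = 541,440 / 0.903 = 599,601 BTU
= 599,601 / 100,000 = 5.996 therm
Cost = 5.996 × $0.762/therm = $4.57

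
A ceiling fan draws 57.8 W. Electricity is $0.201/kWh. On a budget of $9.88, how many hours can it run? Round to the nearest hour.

850 h

Energy budget = $9.88 / $0.201 per kWh = 49.15 kWh = 49,154 Wh
Runtime = 49,154 Wh / 57.8 W = 850.4 h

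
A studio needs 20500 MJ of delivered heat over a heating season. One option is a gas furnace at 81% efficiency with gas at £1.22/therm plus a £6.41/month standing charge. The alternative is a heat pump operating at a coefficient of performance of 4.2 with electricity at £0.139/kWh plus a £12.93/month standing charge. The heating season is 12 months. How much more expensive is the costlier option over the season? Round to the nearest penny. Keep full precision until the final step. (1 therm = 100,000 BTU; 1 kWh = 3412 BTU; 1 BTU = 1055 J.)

Heat load = 20500 MJ = 20,500,000,000 J / 1055 = 19,431,280 BTU
Gas: input = 19,431,280 / 0.81 = 23,989,234 BTU = 239.9 therm → 239.9 × £1.22 = £292.67; + 12 × £6.41 standing = £369.59
Heat pump: 19,431,280 BTU / 3412 = 5,695 kWh heat; / 4.2 = 1,356 kWh in → × £0.139 = £188.48; + 12 × £12.93 standing = £343.64
Difference = |£369.59 − £343.64| = £25.95

£25.95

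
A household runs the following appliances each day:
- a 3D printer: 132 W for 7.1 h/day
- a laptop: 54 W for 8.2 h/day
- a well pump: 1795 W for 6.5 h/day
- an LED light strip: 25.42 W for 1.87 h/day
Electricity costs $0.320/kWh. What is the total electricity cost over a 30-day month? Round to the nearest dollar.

3D printer: 132 W × 7.1 h × 30 d = 28,116 Wh = 28.12 kWh
laptop: 54 W × 8.2 h × 30 d = 13,284 Wh = 13.28 kWh
well pump: 1795 W × 6.5 h × 30 d = 350,025 Wh = 350 kWh
LED light strip: 25.42 W × 1.87 h × 30 d = 1,426 Wh = 1.426 kWh
Total energy = 28.12 + 13.28 + 350 + 1.426 = 392.9 kWh
Cost = 392.9 kWh × $0.320 = $125.71 ≈ $126

$126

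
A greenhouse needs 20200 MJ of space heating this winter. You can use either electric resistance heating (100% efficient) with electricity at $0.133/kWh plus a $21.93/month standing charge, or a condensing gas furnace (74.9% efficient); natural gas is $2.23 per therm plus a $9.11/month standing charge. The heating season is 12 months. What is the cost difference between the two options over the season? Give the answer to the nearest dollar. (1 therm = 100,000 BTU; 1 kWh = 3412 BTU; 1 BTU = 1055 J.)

Heat load = 20200 MJ = 20,200,000,000 J / 1055 = 19,146,919 BTU
Gas: input = 19,146,919 / 0.749 = 25,563,310 BTU = 255.6 therm → 255.6 × $2.23 = $570.06; + 12 × $9.11 standing = $679.38
Electric: 19,146,919 BTU / 3412 = 5,612 kWh → × $0.133 = $746.35; + 12 × $21.93 standing = $1,009.51
Difference = |$679.38 − $1,009.51| = $330.13 ≈ $330

$330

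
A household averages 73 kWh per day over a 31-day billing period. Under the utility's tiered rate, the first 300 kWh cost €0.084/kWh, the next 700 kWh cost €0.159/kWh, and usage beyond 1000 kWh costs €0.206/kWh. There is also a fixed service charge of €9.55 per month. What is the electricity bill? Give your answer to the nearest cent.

Usage = 73 kWh/day × 31 days = 2263 kWh
First 300 kWh × €0.084 = €25.20
Next 700 kWh × €0.159 = €111.30
Remaining 1263 kWh × €0.206 = €260.18
Energy charge = €396.68; + service €9.55 = €406.23

€406.23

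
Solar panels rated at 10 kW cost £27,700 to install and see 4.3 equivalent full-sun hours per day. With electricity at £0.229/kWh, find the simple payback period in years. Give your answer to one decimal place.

7.7 years

Daily generation = 10 kW × 4.3 h = 43 kWh
Annual generation = 43 × 365 = 15695 kWh
Annual savings = 15695 × £0.229 = £3,594.16
Payback = £27,700 / £3,594.16 = 7.71 years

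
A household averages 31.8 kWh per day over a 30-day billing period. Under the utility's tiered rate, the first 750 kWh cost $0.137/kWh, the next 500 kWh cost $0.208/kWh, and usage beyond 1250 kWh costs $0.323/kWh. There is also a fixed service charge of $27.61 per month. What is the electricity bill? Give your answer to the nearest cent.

Usage = 31.8 kWh/day × 30 days = 954 kWh
First 750 kWh × $0.137 = $102.75
Next 204 kWh × $0.208 = $42.43
Remaining tier: 0 kWh (not reached)
Energy charge = $145.18; + service $27.61 = $172.79

$172.79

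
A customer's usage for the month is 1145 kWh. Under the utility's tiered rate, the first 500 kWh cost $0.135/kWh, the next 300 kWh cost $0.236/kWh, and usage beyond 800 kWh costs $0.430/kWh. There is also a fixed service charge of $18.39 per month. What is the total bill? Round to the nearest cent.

First 500 kWh × $0.135 = $67.50
Next 300 kWh × $0.236 = $70.80
Remaining 345 kWh × $0.430 = $148.35
Energy charge = $286.65; + service $18.39 = $305.04

$305.04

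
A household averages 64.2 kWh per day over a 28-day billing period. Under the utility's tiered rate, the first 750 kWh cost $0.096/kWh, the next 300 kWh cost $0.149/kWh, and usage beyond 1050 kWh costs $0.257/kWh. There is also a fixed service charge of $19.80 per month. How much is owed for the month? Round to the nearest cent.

Usage = 64.2 kWh/day × 28 days = 1797.6 kWh
First 750 kWh × $0.096 = $72.00
Next 300 kWh × $0.149 = $44.70
Remaining 747.6 kWh × $0.257 = $192.13
Energy charge = $308.83; + service $19.80 = $328.63

$328.63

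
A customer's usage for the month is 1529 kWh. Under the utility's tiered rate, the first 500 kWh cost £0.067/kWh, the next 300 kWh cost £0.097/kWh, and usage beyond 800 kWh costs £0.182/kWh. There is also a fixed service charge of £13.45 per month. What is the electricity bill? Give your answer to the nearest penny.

First 500 kWh × £0.067 = £33.50
Next 300 kWh × £0.097 = £29.10
Remaining 729 kWh × £0.182 = £132.68
Energy charge = £195.28; + service £13.45 = £208.73

£208.73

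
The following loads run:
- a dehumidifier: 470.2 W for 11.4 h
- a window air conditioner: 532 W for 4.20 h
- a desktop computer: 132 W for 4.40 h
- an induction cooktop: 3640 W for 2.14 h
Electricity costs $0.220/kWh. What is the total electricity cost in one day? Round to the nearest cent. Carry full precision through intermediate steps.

$3.51

dehumidifier: 470.2 W × 11.4 h = 5,360 Wh = 5.36 kWh
window air conditioner: 532 W × 4.20 h = 2,234 Wh = 2.234 kWh
desktop computer: 132 W × 4.40 h = 581 Wh = 0.5808 kWh
induction cooktop: 3640 W × 2.14 h = 7,790 Wh = 7.79 kWh
Total energy = 5.36 + 2.234 + 0.5808 + 7.79 = 15.97 kWh
Cost = 15.97 kWh × $0.220 = $3.51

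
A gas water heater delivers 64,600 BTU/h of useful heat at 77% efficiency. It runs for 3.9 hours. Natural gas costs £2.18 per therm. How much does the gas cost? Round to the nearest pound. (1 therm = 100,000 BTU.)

£7

Heat delivered = 64,600 BTU/h × 3.9 h = 251,940 BTU
Gas input = 251,940 / 0.77 = 327,195 BTU
= 327,195 / 100,000 = 3.272 therm
Cost = 3.272 × £2.18/therm = £7.13 ≈ £7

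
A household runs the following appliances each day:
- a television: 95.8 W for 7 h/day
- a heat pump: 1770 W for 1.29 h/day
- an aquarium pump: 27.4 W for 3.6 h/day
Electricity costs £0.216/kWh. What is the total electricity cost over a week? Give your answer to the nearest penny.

£4.62

television: 95.8 W × 7 h × 7 d = 4,694 Wh = 4.694 kWh
heat pump: 1770 W × 1.29 h × 7 d = 15,983 Wh = 15.98 kWh
aquarium pump: 27.4 W × 3.6 h × 7 d = 690 Wh = 0.6905 kWh
Total energy = 4.694 + 15.98 + 0.6905 = 21.37 kWh
Cost = 21.37 kWh × £0.216 = £4.62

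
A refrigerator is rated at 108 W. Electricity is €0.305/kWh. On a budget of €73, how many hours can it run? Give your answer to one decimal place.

Energy budget = €73 / €0.305 per kWh = 239.3 kWh = 239,344 Wh
Runtime = 239,344 Wh / 108 W = 2,216 h

2216.2 h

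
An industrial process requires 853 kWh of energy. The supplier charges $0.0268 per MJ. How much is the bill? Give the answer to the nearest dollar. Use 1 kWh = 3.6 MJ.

853 kWh × (3.6 MJ/kWh) = 3,071 MJ
Cost = 3,071 MJ × $0.0268/MJ = $82.30 ≈ $82

$82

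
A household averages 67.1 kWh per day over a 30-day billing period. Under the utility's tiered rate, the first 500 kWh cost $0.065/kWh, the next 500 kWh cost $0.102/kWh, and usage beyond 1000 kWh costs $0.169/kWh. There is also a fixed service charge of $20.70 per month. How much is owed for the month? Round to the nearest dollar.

Usage = 67.1 kWh/day × 30 days = 2013 kWh
First 500 kWh × $0.065 = $32.50
Next 500 kWh × $0.102 = $51.00
Remaining 1013 kWh × $0.169 = $171.20
Energy charge = $254.70; + service $20.70 = $275.40 ≈ $275

$275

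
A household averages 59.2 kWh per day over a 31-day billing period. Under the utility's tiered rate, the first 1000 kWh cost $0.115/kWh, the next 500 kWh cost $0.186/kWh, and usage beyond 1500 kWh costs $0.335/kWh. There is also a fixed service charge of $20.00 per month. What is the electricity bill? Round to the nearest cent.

$340.29

Usage = 59.2 kWh/day × 31 days = 1835.2 kWh
First 1000 kWh × $0.115 = $115.00
Next 500 kWh × $0.186 = $93.00
Remaining 335.2 kWh × $0.335 = $112.29
Energy charge = $320.29; + service $20.00 = $340.29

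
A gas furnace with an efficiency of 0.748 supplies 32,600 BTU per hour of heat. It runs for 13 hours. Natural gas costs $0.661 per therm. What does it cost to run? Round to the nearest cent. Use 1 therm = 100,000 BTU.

$3.75

Heat delivered = 32,600 BTU/h × 13 h = 423,800 BTU
Gas input = 423,800 / 0.748 = 566,578 BTU
= 566,578 / 100,000 = 5.666 therm
Cost = 5.666 × $0.661/therm = $3.75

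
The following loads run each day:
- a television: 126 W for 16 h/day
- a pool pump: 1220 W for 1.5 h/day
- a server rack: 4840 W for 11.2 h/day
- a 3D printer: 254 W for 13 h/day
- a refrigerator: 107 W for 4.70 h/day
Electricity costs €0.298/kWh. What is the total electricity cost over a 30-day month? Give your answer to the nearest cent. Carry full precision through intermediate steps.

television: 126 W × 16 h × 30 d = 60,480 Wh = 60.48 kWh
pool pump: 1220 W × 1.5 h × 30 d = 54,900 Wh = 54.9 kWh
server rack: 4840 W × 11.2 h × 30 d = 1,626,240 Wh = 1,626 kWh
3D printer: 254 W × 13 h × 30 d = 99,060 Wh = 99.06 kWh
refrigerator: 107 W × 4.70 h × 30 d = 15,087 Wh = 15.09 kWh
Total energy = 60.48 + 54.9 + 1,626 + 99.06 + 15.09 = 1,856 kWh
Cost = 1,856 kWh × €0.298 = €553.02

€553.02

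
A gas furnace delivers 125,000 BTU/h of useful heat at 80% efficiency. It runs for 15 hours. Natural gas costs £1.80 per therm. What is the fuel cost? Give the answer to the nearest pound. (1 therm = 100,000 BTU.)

Heat delivered = 125,000 BTU/h × 15 h = 1,875,000 BTU
Gas input = 1,875,000 / 0.80 = 2,343,750 BTU
= 2,343,750 / 100,000 = 23.44 therm
Cost = 23.44 × £1.80/therm = £42.19 ≈ £42

£42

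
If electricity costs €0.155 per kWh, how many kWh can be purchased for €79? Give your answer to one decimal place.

€79 / €0.155 per kWh = 509.7 kWh

509.7 kWh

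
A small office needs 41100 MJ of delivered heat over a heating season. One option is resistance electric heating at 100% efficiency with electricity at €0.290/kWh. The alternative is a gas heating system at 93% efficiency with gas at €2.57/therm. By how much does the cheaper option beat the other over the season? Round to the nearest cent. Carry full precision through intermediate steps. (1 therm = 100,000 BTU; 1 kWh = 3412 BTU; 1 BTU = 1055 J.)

Heat load = 41100 MJ = 41,100,000,000 J / 1055 = 38,957,346 BTU
Gas: input = 38,957,346 / 0.93 = 41,889,619 BTU = 418.9 therm → 418.9 × €2.57 = €1,076.56
Electric: 38,957,346 BTU / 3412 = 11,420 kWh → × €0.290 = €3,311.15
Difference = |€1,076.56 − €3,311.15| = €2,234.58

€2234.58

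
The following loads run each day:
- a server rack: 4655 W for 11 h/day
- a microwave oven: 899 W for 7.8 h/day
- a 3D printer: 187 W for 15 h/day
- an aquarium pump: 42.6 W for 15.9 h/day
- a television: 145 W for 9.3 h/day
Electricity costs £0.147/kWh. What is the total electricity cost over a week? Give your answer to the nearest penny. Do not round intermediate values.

£64.88

server rack: 4655 W × 11 h × 7 d = 358,435 Wh = 358.4 kWh
microwave oven: 899 W × 7.8 h × 7 d = 49,085 Wh = 49.09 kWh
3D printer: 187 W × 15 h × 7 d = 19,635 Wh = 19.64 kWh
aquarium pump: 42.6 W × 15.9 h × 7 d = 4,741 Wh = 4.741 kWh
television: 145 W × 9.3 h × 7 d = 9,440 Wh = 9.44 kWh
Total energy = 358.4 + 49.09 + 19.64 + 4.741 + 9.44 = 441.3 kWh
Cost = 441.3 kWh × £0.147 = £64.88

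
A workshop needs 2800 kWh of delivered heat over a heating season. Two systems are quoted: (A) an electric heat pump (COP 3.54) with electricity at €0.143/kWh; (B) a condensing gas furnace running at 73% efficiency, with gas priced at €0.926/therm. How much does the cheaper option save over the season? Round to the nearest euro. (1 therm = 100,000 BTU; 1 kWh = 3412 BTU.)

€8

Heat load = 2800 kWh × 3412 = 9,553,600 BTU
Gas: input = 9,553,600 / 0.73 = 13,087,123 BTU = 130.9 therm → 130.9 × €0.926 = €121.19
Heat pump: 9,553,600 BTU / 3412 = 2,800 kWh heat; / 3.54 = 791 kWh in → × €0.143 = €113.11
Difference = |€121.19 − €113.11| = €8.08 ≈ €8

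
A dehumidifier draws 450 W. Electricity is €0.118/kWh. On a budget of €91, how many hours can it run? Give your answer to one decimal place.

1713.7 h

Energy budget = €91 / €0.118 per kWh = 771.2 kWh = 771,186 Wh
Runtime = 771,186 Wh / 450 W = 1,714 h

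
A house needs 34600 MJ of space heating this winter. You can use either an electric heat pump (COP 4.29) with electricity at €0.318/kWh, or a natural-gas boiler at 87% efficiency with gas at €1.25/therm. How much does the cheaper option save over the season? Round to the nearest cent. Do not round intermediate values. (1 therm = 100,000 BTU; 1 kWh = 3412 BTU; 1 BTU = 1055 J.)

Heat load = 34600 MJ = 34,600,000,000 J / 1055 = 32,796,209 BTU
Gas: input = 32,796,209 / 0.87 = 37,696,791 BTU = 377 therm → 377 × €1.25 = €471.21
Heat pump: 32,796,209 BTU / 3412 = 9,612 kWh heat; / 4.29 = 2,241 kWh in → × €0.318 = €712.50
Difference = |€471.21 − €712.50| = €241.29

€241.29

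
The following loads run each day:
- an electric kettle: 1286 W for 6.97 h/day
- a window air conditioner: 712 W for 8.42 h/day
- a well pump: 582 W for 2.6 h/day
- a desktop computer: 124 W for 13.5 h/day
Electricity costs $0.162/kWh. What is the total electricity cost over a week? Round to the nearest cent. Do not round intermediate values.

electric kettle: 1286 W × 6.97 h × 7 d = 62,744 Wh = 62.74 kWh
window air conditioner: 712 W × 8.42 h × 7 d = 41,965 Wh = 41.97 kWh
well pump: 582 W × 2.6 h × 7 d = 10,592 Wh = 10.59 kWh
desktop computer: 124 W × 13.5 h × 7 d = 11,718 Wh = 11.72 kWh
Total energy = 62.74 + 41.97 + 10.59 + 11.72 = 127 kWh
Cost = 127 kWh × $0.162 = $20.58

$20.58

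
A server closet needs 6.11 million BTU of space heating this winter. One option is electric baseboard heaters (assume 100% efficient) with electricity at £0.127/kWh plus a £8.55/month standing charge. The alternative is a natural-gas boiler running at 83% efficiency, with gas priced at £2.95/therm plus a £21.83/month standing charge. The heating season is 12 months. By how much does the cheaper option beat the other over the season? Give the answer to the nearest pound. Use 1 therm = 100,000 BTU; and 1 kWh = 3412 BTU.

£149

Heat load = 6.11 × 10⁶ BTU = 6,110,000 BTU
Gas: input = 6,110,000 / 0.83 = 7,361,446 BTU = 73.61 therm → 73.61 × £2.95 = £217.16; + 12 × £21.83 standing = £479.12
Electric: 6,110,000 BTU / 3412 = 1,791 kWh → × £0.127 = £227.42; + 12 × £8.55 standing = £330.02
Difference = |£479.12 − £330.02| = £149.10 ≈ £149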